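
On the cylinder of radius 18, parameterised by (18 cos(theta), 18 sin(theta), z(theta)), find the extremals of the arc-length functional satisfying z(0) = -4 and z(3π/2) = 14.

Parameterise the cylinder of radius R = 18 as
    r(θ) = (18 cos θ, 18 sin θ, z(θ)).
The arc-length element is
    ds = sqrt(324 + (dz/dθ)^2) dθ,
so the Lagrangian is L = sqrt(324 + z'^2).
L depends on z' only, not on z or θ, so ∂L/∂z = 0 and
    ∂L/∂z' = z' / sqrt(324 + z'^2).
The Euler-Lagrange equation gives
    d/dθ( z' / sqrt(324 + z'^2) ) = 0,
so z' is constant. Integrating once:
    z(θ) = a θ + b,
a helix on the cylinder (a straight line when the cylinder is unrolled). The constants a, b are determined by the endpoint conditions.
With endpoint conditions z(0) = -4 and z(3π/2) = 14: from z(0) = b we get b = -4, and a·3π/2 + -4 = 14 gives a = 12/π, so
    z(θ) = (12/π) θ − 4.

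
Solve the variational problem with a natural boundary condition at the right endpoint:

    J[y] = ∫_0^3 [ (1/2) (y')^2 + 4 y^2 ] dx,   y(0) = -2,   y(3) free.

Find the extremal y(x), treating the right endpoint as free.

The Lagrangian L = (1/2) (y')^2 + 4 y^2 gives
    ∂L/∂y = 8 y,   ∂L/∂y' = y'.
Euler-Lagrange: y'' − 8 y = 0.
With k = sqrt(8), the general solution is
    y(x) = A cosh(sqrt(8) x) + B sinh(sqrt(8) x).
Fixed left endpoint y(0) = -2 ⇒ A = -2.
The right endpoint x = 3 is free, so the natural (transversality) condition is ∂L/∂y' |_{x=3} = 0, i.e. y'(3) = 0.
Compute y'(x) = A k sinh(k x) + B k cosh(k x), so
    y'(3) = A k sinh(k·3) + B k cosh(k·3) = 0
    ⇒ B = −A tanh(k·3) = 2 tanh(sqrt(8)·3).
Therefore the extremal is
    y(x) = −2 cosh(sqrt(8) x) + 2 tanh(sqrt(8)·3) sinh(sqrt(8) x).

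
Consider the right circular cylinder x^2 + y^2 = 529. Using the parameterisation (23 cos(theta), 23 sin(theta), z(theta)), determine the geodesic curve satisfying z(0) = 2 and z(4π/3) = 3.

Parameterise the cylinder of radius R = 23 as
    r(θ) = (23 cos θ, 23 sin θ, z(θ)).
The arc-length element is
    ds = sqrt(529 + (dz/dθ)^2) dθ,
so the Lagrangian is L = sqrt(529 + z'^2).
L depends on z' only, not on z or θ, so ∂L/∂z = 0 and
    ∂L/∂z' = z' / sqrt(529 + z'^2).
The Euler-Lagrange equation gives
    d/dθ( z' / sqrt(529 + z'^2) ) = 0,
so z' is constant. Integrating once:
    z(θ) = a θ + b,
a helix on the cylinder (a straight line when the cylinder is unrolled). The constants a, b are determined by the endpoint conditions.
With endpoint conditions z(0) = 2 and z(4π/3) = 3: from z(0) = b we get b = 2, and a·4π/3 + 2 = 3 gives a = 3/(4π), so
    z(θ) = (3/(4π)) θ + 2.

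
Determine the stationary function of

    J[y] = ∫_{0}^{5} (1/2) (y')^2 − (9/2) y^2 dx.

The Lagrangian is L = (1/2) (y')^2 − (9/2) y^2.
Compute ∂L/∂y = -9y, ∂L/∂y' = y'.
The Euler-Lagrange equation d/dx(∂L/∂y') − ∂L/∂y = 0 reduces to
    y'' + 9 y = 0.
Its general solution is
    y(x) = A sin(3x) + B cos(3x),
with A, B fixed by the endpoint conditions.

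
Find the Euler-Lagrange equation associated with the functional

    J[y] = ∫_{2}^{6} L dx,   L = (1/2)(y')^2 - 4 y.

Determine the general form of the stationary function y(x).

The Lagrangian is L = (1/2)(y')^2 - 4 y.
∂L/∂y = -4.
∂L/∂y' = y'.
The Euler-Lagrange equation d/dx(∂L/∂y') − ∂L/∂y = 0 becomes:
    y'' + 4 = 0
General solution: y(x) = -2 x^2 + A x + B, where A and B are arbitrary constants fixed by the endpoint conditions.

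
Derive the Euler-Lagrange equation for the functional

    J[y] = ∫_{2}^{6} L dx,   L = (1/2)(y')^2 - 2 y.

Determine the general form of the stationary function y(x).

The Lagrangian is L = (1/2)(y')^2 - 2 y.
∂L/∂y = -2.
∂L/∂y' = y'.
The Euler-Lagrange equation d/dx(∂L/∂y') − ∂L/∂y = 0 becomes:
    y'' + 2 = 0
General solution: y(x) = -x^2 + A x + B, where A and B are arbitrary constants fixed by the endpoint conditions.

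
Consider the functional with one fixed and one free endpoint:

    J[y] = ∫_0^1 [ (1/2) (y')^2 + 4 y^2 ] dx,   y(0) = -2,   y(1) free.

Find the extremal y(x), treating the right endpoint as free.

The Lagrangian L = (1/2) (y')^2 + 4 y^2 gives
    ∂L/∂y = 8 y,   ∂L/∂y' = y'.
Euler-Lagrange: y'' − 8 y = 0.
With k = sqrt(8), the general solution is
    y(x) = A cosh(sqrt(8) x) + B sinh(sqrt(8) x).
Fixed left endpoint y(0) = -2 ⇒ A = -2.
The right endpoint x = 1 is free, so the natural (transversality) condition is ∂L/∂y' |_{x=1} = 0, i.e. y'(1) = 0.
Compute y'(x) = A k sinh(k x) + B k cosh(k x), so
    y'(1) = A k sinh(k·1) + B k cosh(k·1) = 0
    ⇒ B = −A tanh(k·1) = 2 tanh(sqrt(8)·1).
Therefore the extremal is
    y(x) = −2 cosh(sqrt(8) x) + 2 tanh(sqrt(8)·1) sinh(sqrt(8) x).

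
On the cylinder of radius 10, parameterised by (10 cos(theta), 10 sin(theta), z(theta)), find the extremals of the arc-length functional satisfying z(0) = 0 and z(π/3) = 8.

Parameterise the cylinder of radius R = 10 as
    r(θ) = (10 cos θ, 10 sin θ, z(θ)).
The arc-length element is
    ds = sqrt(100 + (dz/dθ)^2) dθ,
so the Lagrangian is L = sqrt(100 + z'^2).
L depends on z' only, not on z or θ, so ∂L/∂z = 0 and
    ∂L/∂z' = z' / sqrt(100 + z'^2).
The Euler-Lagrange equation gives
    d/dθ( z' / sqrt(100 + z'^2) ) = 0,
so z' is constant. Integrating once:
    z(θ) = a θ + b,
a helix on the cylinder (a straight line when the cylinder is unrolled). The constants a, b are determined by the endpoint conditions.
With endpoint conditions z(0) = 0 and z(π/3) = 8: from z(0) = b we get b = 0, and a·π/3 + 0 = 8 gives a = 24/π, so
    z(θ) = (24/π) θ.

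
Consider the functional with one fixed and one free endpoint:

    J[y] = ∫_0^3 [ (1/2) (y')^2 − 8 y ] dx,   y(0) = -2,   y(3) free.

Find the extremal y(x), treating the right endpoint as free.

The Lagrangian L = (1/2) (y')^2 − 8 y gives
    ∂L/∂y = −8,   ∂L/∂y' = y'.
Euler-Lagrange: d/dx(y') − (−8) = 0, i.e. y'' + 8 = 0, so
    y(x) = −(8/2) x^2 + C1 x + C2.
Fixed left endpoint y(0) = -2 ⇒ C2 = -2.
The right endpoint x = 3 is free, so the natural (transversality) condition is ∂L/∂y' |_{x=3} = 0, i.e. y'(3) = 0.
Compute y'(x) = −8 x + C1, so y'(3) = −24 + C1 = 0 ⇒ C1 = 24.
Therefore the extremal is
    y(x) = −4 x^2 + 24 x − 2.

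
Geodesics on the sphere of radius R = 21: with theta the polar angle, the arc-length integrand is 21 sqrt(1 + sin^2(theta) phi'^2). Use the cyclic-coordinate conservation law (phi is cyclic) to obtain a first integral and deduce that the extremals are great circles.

On the sphere of radius R = 21 with spherical coordinates (θ, φ), the induced metric is
    ds^2 = 441(dθ^2 + sin^2(θ) dφ^2).
Parameterise by θ; the arc-length functional is
    J[φ] = ∫ 21 sqrt(1 + sin^2(θ) (dφ/dθ)^2) dθ,
so L = 21 sqrt(1 + sin^2(θ) φ'^2). Compute
    ∂L/∂φ = 0  (L has no explicit φ dependence),
    ∂L/∂φ' = 21 sin^2(θ) φ' / sqrt(1 + sin^2(θ) φ'^2).
Since ∂L/∂φ = 0, the Euler-Lagrange equation
    d/dθ(∂L/∂φ') − ∂L/∂φ = 0
reduces to d/dθ(∂L/∂φ') = 0, i.e. the momentum conjugate to φ is conserved:
    21 sin^2(θ) φ' / sqrt(1 + sin^2(θ) φ'^2) = C.
The overall factor of 21 is constant, so dividing through gives Clairaut's relation sin^2(θ) φ' / sqrt(1 + sin^2(θ) φ'^2) = C' (with C' = C/21). Solving for φ' and integrating gives the great-circle family
    cot(θ) = A cos(φ − φ_0),
i.e. the intersection of the sphere with a plane through the origin. The two constants A and φ_0 (equivalently C and one phase) are fixed by the two endpoint conditions.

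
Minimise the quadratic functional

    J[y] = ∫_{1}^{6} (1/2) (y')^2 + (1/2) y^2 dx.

The Lagrangian is L = (1/2) (y')^2 + (1/2) y^2.
Compute ∂L/∂y = y, ∂L/∂y' = y'.
The Euler-Lagrange equation d/dx(∂L/∂y') − ∂L/∂y = 0 reduces to
    y'' − y = 0.
Its general solution is
    y(x) = A e^x + B e^(−x),
with A, B fixed by the endpoint conditions.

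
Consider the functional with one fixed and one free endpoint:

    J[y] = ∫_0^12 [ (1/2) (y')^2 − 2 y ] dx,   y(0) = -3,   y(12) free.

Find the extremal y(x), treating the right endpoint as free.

The Lagrangian L = (1/2) (y')^2 − 2 y gives
    ∂L/∂y = −2,   ∂L/∂y' = y'.
Euler-Lagrange: d/dx(y') − (−2) = 0, i.e. y'' + 2 = 0, so
    y(x) = −(2/2) x^2 + C1 x + C2.
Fixed left endpoint y(0) = -3 ⇒ C2 = -3.
The right endpoint x = 12 is free, so the natural (transversality) condition is ∂L/∂y' |_{x=12} = 0, i.e. y'(12) = 0.
Compute y'(x) = −2 x + C1, so y'(12) = −24 + C1 = 0 ⇒ C1 = 24.
Therefore the extremal is
    y(x) = −x^2 + 24 x − 3.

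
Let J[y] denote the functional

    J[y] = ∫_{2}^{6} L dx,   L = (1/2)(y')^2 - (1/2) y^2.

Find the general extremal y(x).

The Lagrangian is L = (1/2)(y')^2 - (1/2) y^2.
∂L/∂y = -y.
∂L/∂y' = y'.
The Euler-Lagrange equation d/dx(∂L/∂y') − ∂L/∂y = 0 becomes:
    y'' + y = 0
General solution: y(x) = A sin(x) + B cos(x), where A and B are arbitrary constants fixed by the endpoint conditions.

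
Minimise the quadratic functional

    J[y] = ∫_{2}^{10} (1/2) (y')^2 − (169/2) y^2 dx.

The Lagrangian is L = (1/2) (y')^2 − (169/2) y^2.
Compute ∂L/∂y = -169y, ∂L/∂y' = y'.
The Euler-Lagrange equation d/dx(∂L/∂y') − ∂L/∂y = 0 reduces to
    y'' + 169 y = 0.
Its general solution is
    y(x) = A sin(13x) + B cos(13x),
with A, B fixed by the endpoint conditions.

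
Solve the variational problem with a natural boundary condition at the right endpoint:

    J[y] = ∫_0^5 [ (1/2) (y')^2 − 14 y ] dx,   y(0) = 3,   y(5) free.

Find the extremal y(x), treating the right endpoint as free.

The Lagrangian L = (1/2) (y')^2 − 14 y gives
    ∂L/∂y = −14,   ∂L/∂y' = y'.
Euler-Lagrange: d/dx(y') − (−14) = 0, i.e. y'' + 14 = 0, so
    y(x) = −(14/2) x^2 + C1 x + C2.
Fixed left endpoint y(0) = 3 ⇒ C2 = 3.
The right endpoint x = 5 is free, so the natural (transversality) condition is ∂L/∂y' |_{x=5} = 0, i.e. y'(5) = 0.
Compute y'(x) = −14 x + C1, so y'(5) = −70 + C1 = 0 ⇒ C1 = 70.
Therefore the extremal is
    y(x) = −7 x^2 + 70 x + 3.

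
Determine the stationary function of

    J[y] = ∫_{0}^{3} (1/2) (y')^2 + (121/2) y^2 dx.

The Lagrangian is L = (1/2) (y')^2 + (121/2) y^2.
Compute ∂L/∂y = 121y, ∂L/∂y' = y'.
The Euler-Lagrange equation d/dx(∂L/∂y') − ∂L/∂y = 0 reduces to
    y'' − 121 y = 0.
Its general solution is
    y(x) = A e^(11x) + B e^(−11x),
with A, B fixed by the endpoint conditions.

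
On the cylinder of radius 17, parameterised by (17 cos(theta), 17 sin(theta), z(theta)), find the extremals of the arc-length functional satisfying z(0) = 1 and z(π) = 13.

Parameterise the cylinder of radius R = 17 as
    r(θ) = (17 cos θ, 17 sin θ, z(θ)).
The arc-length element is
    ds = sqrt(289 + (dz/dθ)^2) dθ,
so the Lagrangian is L = sqrt(289 + z'^2).
L depends on z' only, not on z or θ, so ∂L/∂z = 0 and
    ∂L/∂z' = z' / sqrt(289 + z'^2).
The Euler-Lagrange equation gives
    d/dθ( z' / sqrt(289 + z'^2) ) = 0,
so z' is constant. Integrating once:
    z(θ) = a θ + b,
a helix on the cylinder (a straight line when the cylinder is unrolled). The constants a, b are determined by the endpoint conditions.
With endpoint conditions z(0) = 1 and z(π) = 13: from z(0) = b we get b = 1, and a·π + 1 = 13 gives a = 12/π, so
    z(θ) = (12/π) θ + 1.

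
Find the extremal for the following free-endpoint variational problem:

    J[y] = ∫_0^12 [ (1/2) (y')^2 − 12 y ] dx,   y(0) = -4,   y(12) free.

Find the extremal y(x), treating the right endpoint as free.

The Lagrangian L = (1/2) (y')^2 − 12 y gives
    ∂L/∂y = −12,   ∂L/∂y' = y'.
Euler-Lagrange: d/dx(y') − (−12) = 0, i.e. y'' + 12 = 0, so
    y(x) = −(12/2) x^2 + C1 x + C2.
Fixed left endpoint y(0) = -4 ⇒ C2 = -4.
The right endpoint x = 12 is free, so the natural (transversality) condition is ∂L/∂y' |_{x=12} = 0, i.e. y'(12) = 0.
Compute y'(x) = −12 x + C1, so y'(12) = −144 + C1 = 0 ⇒ C1 = 144.
Therefore the extremal is
    y(x) = −6 x^2 + 144 x − 4.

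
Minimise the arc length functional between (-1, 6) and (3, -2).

Arc-length functional: J[y] = ∫ sqrt(1 + (y')^2) dx.
Lagrangian L = sqrt(1 + (y')^2) has no explicit y dependence, so ∂L/∂y = 0 and the Euler-Lagrange equation gives
    d/dx( y' / sqrt(1 + (y')^2) ) = 0  ⇒  y' / sqrt(1 + (y')^2) = const.
Hence y' is constant, so y(x) is affine.
Fitting the endpoints (-1, 6) and (3, -2):
    slope m = ((-2) − 6) / (3 − (-1)) = -2,
    intercept c = 6 − m·(-1) = 4.
Extremal: y(x) = -2 x + 4.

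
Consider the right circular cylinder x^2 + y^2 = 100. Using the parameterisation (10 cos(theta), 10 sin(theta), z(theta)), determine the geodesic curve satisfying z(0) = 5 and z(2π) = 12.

Parameterise the cylinder of radius R = 10 as
    r(θ) = (10 cos θ, 10 sin θ, z(θ)).
The arc-length element is
    ds = sqrt(100 + (dz/dθ)^2) dθ,
so the Lagrangian is L = sqrt(100 + z'^2).
L depends on z' only, not on z or θ, so ∂L/∂z = 0 and
    ∂L/∂z' = z' / sqrt(100 + z'^2).
The Euler-Lagrange equation gives
    d/dθ( z' / sqrt(100 + z'^2) ) = 0,
so z' is constant. Integrating once:
    z(θ) = a θ + b,
a helix on the cylinder (a straight line when the cylinder is unrolled). The constants a, b are determined by the endpoint conditions.
With endpoint conditions z(0) = 5 and z(2π) = 12: from z(0) = b we get b = 5, and a·2π + 5 = 12 gives a = 7/(2π), so
    z(θ) = (7/(2π)) θ + 5.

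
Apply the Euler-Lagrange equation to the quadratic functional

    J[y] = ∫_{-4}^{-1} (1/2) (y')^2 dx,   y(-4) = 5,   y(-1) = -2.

The Lagrangian is L = (1/2) (y')^2.
Compute ∂L/∂y = 0, ∂L/∂y' = y'.
The Euler-Lagrange equation d/dx(∂L/∂y') − ∂L/∂y = 0 reduces to
    y'' = 0.
Its general solution is
    y(x) = A x + B,
with A, B fixed by the endpoint conditions.
Applying the endpoint conditions y(-4) = 5 and y(-1) = -2: solve A·-4 + B = 5 and A·-1 + B = -2. Subtracting gives A(-1 − -4) = -2 − 5, so A = -7/3, and B = 5 − A·-4 = -13/3. Therefore
    y(x) = (-7/3) x - 13/3.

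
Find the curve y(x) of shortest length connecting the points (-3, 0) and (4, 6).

Arc-length functional: J[y] = ∫ sqrt(1 + (y')^2) dx.
Lagrangian L = sqrt(1 + (y')^2) has no explicit y dependence, so ∂L/∂y = 0 and the Euler-Lagrange equation gives
    d/dx( y' / sqrt(1 + (y')^2) ) = 0  ⇒  y' / sqrt(1 + (y')^2) = const.
Hence y' is constant, so y(x) is affine.
Fitting the endpoints (-3, 0) and (4, 6):
    slope m = (6 − 0) / (4 − (-3)) = 6/7,
    intercept c = 0 − m·(-3) = 18/7.
Extremal: y(x) = (6/7) x + 18/7.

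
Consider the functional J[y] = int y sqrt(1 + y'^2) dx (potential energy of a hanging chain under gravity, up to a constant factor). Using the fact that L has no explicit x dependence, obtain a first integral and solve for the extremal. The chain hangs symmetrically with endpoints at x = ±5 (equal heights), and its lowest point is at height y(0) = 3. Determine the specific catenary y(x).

The Lagrangian L(y, y') = y sqrt(1 + y'^2) has no explicit x dependence, so the Beltrami identity applies:
    L − y' ∂L/∂y' = C.
Compute ∂L/∂y' = y · y' / sqrt(1 + y'^2). Then
    L − y' ∂L/∂y'
    = y sqrt(1 + y'^2) − y · y'^2 / sqrt(1 + y'^2)
    = y (1 + y'^2 − y'^2) / sqrt(1 + y'^2)
    = y / sqrt(1 + y'^2) = C.
Squaring gives y^2 = C^2 (1 + y'^2), i.e.
    y'^2 = y^2 / C^2 − 1.
Separating variables,
    dy / sqrt(y^2 − C^2) = dx / C,
and integrating gives arccosh(y / C) = (x − a)/C, so
    y(x) = C cosh((x − a)/C),
the catenary. The constants C and a are fixed by the two endpoint conditions (and, for the hanging-chain problem, the length constraint selects C).
Now fit the given data. The endpoints x = ±5 are symmetric at equal height, so the catenary is even about its minimum: a = 0 and y(x) = C cosh(x/C). The lowest point is y(0) = C cosh(0) = C, and we are told y(0) = 3, so C = 3. Therefore
    y(x) = 3 cosh(x/3),
and at the endpoints
    y(±5) = 3 cosh(5/3).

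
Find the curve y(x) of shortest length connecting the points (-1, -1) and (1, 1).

Arc-length functional: J[y] = ∫ sqrt(1 + (y')^2) dx.
Lagrangian L = sqrt(1 + (y')^2) has no explicit y dependence, so ∂L/∂y = 0 and the Euler-Lagrange equation gives
    d/dx( y' / sqrt(1 + (y')^2) ) = 0  ⇒  y' / sqrt(1 + (y')^2) = const.
Hence y' is constant, so y(x) is affine.
Fitting the endpoints (-1, -1) and (1, 1):
    slope m = (1 − (-1)) / (1 − (-1)) = 1,
    intercept c = (-1) − m·(-1) = 0.
Extremal: y(x) = x.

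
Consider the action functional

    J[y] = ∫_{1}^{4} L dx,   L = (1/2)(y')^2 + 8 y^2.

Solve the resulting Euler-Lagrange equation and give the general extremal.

The Lagrangian is L = (1/2)(y')^2 + 8 y^2.
∂L/∂y = 16y.
∂L/∂y' = y'.
The Euler-Lagrange equation d/dx(∂L/∂y') − ∂L/∂y = 0 becomes:
    y'' - 16 y = 0
General solution: y(x) = A e^(4x) + B e^(-4x), where A and B are arbitrary constants fixed by the endpoint conditions.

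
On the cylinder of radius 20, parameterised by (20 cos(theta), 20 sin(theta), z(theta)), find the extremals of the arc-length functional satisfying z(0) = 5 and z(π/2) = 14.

Parameterise the cylinder of radius R = 20 as
    r(θ) = (20 cos θ, 20 sin θ, z(θ)).
The arc-length element is
    ds = sqrt(400 + (dz/dθ)^2) dθ,
so the Lagrangian is L = sqrt(400 + z'^2).
L depends on z' only, not on z or θ, so ∂L/∂z = 0 and
    ∂L/∂z' = z' / sqrt(400 + z'^2).
The Euler-Lagrange equation gives
    d/dθ( z' / sqrt(400 + z'^2) ) = 0,
so z' is constant. Integrating once:
    z(θ) = a θ + b,
a helix on the cylinder (a straight line when the cylinder is unrolled). The constants a, b are determined by the endpoint conditions.
With endpoint conditions z(0) = 5 and z(π/2) = 14: from z(0) = b we get b = 5, and a·π/2 + 5 = 14 gives a = 18/π, so
    z(θ) = (18/π) θ + 5.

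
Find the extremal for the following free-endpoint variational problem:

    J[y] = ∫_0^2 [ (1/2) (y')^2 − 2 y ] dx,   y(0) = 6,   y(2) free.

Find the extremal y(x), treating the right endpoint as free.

The Lagrangian L = (1/2) (y')^2 − 2 y gives
    ∂L/∂y = −2,   ∂L/∂y' = y'.
Euler-Lagrange: d/dx(y') − (−2) = 0, i.e. y'' + 2 = 0, so
    y(x) = −(2/2) x^2 + C1 x + C2.
Fixed left endpoint y(0) = 6 ⇒ C2 = 6.
The right endpoint x = 2 is free, so the natural (transversality) condition is ∂L/∂y' |_{x=2} = 0, i.e. y'(2) = 0.
Compute y'(x) = −2 x + C1, so y'(2) = −4 + C1 = 0 ⇒ C1 = 4.
Therefore the extremal is
    y(x) = −x^2 + 4 x + 6.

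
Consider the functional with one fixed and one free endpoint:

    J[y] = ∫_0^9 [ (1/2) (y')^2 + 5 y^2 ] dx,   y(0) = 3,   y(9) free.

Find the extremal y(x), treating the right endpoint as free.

The Lagrangian L = (1/2) (y')^2 + 5 y^2 gives
    ∂L/∂y = 10 y,   ∂L/∂y' = y'.
Euler-Lagrange: y'' − 10 y = 0.
With k = sqrt(10), the general solution is
    y(x) = A cosh(sqrt(10) x) + B sinh(sqrt(10) x).
Fixed left endpoint y(0) = 3 ⇒ A = 3.
The right endpoint x = 9 is free, so the natural (transversality) condition is ∂L/∂y' |_{x=9} = 0, i.e. y'(9) = 0.
Compute y'(x) = A k sinh(k x) + B k cosh(k x), so
    y'(9) = A k sinh(k·9) + B k cosh(k·9) = 0
    ⇒ B = −A tanh(k·9) = − 3 tanh(sqrt(10)·9).
Therefore the extremal is
    y(x) = 3 cosh(sqrt(10) x) − 3 tanh(sqrt(10)·9) sinh(sqrt(10) x).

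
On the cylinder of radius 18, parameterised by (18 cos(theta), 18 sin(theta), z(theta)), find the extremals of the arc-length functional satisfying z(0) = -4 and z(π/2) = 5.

Parameterise the cylinder of radius R = 18 as
    r(θ) = (18 cos θ, 18 sin θ, z(θ)).
The arc-length element is
    ds = sqrt(324 + (dz/dθ)^2) dθ,
so the Lagrangian is L = sqrt(324 + z'^2).
L depends on z' only, not on z or θ, so ∂L/∂z = 0 and
    ∂L/∂z' = z' / sqrt(324 + z'^2).
The Euler-Lagrange equation gives
    d/dθ( z' / sqrt(324 + z'^2) ) = 0,
so z' is constant. Integrating once:
    z(θ) = a θ + b,
a helix on the cylinder (a straight line when the cylinder is unrolled). The constants a, b are determined by the endpoint conditions.
With endpoint conditions z(0) = -4 and z(π/2) = 5: from z(0) = b we get b = -4, and a·π/2 + -4 = 5 gives a = 18/π, so
    z(θ) = (18/π) θ − 4.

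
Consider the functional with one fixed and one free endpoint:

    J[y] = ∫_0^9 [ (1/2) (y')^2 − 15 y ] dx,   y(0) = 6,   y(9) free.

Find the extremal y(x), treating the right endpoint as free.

The Lagrangian L = (1/2) (y')^2 − 15 y gives
    ∂L/∂y = −15,   ∂L/∂y' = y'.
Euler-Lagrange: d/dx(y') − (−15) = 0, i.e. y'' + 15 = 0, so
    y(x) = −(15/2) x^2 + C1 x + C2.
Fixed left endpoint y(0) = 6 ⇒ C2 = 6.
The right endpoint x = 9 is free, so the natural (transversality) condition is ∂L/∂y' |_{x=9} = 0, i.e. y'(9) = 0.
Compute y'(x) = −15 x + C1, so y'(9) = −135 + C1 = 0 ⇒ C1 = 135.
Therefore the extremal is
    y(x) = −(15/2) x^2 + 135 x + 6.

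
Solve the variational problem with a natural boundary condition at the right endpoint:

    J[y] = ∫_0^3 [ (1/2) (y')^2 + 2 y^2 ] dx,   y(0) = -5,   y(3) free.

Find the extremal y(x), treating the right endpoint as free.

The Lagrangian L = (1/2) (y')^2 + 2 y^2 gives
    ∂L/∂y = 4 y,   ∂L/∂y' = y'.
Euler-Lagrange: y'' − 4 y = 0.
With k = 2, the general solution is
    y(x) = A cosh(2 x) + B sinh(2 x).
Fixed left endpoint y(0) = -5 ⇒ A = -5.
The right endpoint x = 3 is free, so the natural (transversality) condition is ∂L/∂y' |_{x=3} = 0, i.e. y'(3) = 0.
Compute y'(x) = A k sinh(k x) + B k cosh(k x), so
    y'(3) = A k sinh(k·3) + B k cosh(k·3) = 0
    ⇒ B = −A tanh(k·3) = 5 tanh(2·3).
Therefore the extremal is
    y(x) = −5 cosh(2 x) + 5 tanh(2·3) sinh(2 x).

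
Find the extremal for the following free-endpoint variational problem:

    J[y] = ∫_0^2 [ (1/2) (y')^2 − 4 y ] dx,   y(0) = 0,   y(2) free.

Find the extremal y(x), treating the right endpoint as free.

The Lagrangian L = (1/2) (y')^2 − 4 y gives
    ∂L/∂y = −4,   ∂L/∂y' = y'.
Euler-Lagrange: d/dx(y') − (−4) = 0, i.e. y'' + 4 = 0, so
    y(x) = −(4/2) x^2 + C1 x + C2.
Fixed left endpoint y(0) = 0 ⇒ C2 = 0.
The right endpoint x = 2 is free, so the natural (transversality) condition is ∂L/∂y' |_{x=2} = 0, i.e. y'(2) = 0.
Compute y'(x) = −4 x + C1, so y'(2) = −8 + C1 = 0 ⇒ C1 = 8.
Therefore the extremal is
    y(x) = −2 x^2 + 8 x.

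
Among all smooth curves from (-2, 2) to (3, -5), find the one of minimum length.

Arc-length functional: J[y] = ∫ sqrt(1 + (y')^2) dx.
Lagrangian L = sqrt(1 + (y')^2) has no explicit y dependence, so ∂L/∂y = 0 and the Euler-Lagrange equation gives
    d/dx( y' / sqrt(1 + (y')^2) ) = 0  ⇒  y' / sqrt(1 + (y')^2) = const.
Hence y' is constant, so y(x) is affine.
Fitting the endpoints (-2, 2) and (3, -5):
    slope m = ((-5) − 2) / (3 − (-2)) = -7/5,
    intercept c = 2 − m·(-2) = -4/5.
Extremal: y(x) = (-7/5) x - 4/5.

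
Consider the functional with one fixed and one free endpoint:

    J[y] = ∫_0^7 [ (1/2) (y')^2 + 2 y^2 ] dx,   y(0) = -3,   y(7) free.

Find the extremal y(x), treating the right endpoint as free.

The Lagrangian L = (1/2) (y')^2 + 2 y^2 gives
    ∂L/∂y = 4 y,   ∂L/∂y' = y'.
Euler-Lagrange: y'' − 4 y = 0.
With k = 2, the general solution is
    y(x) = A cosh(2 x) + B sinh(2 x).
Fixed left endpoint y(0) = -3 ⇒ A = -3.
The right endpoint x = 7 is free, so the natural (transversality) condition is ∂L/∂y' |_{x=7} = 0, i.e. y'(7) = 0.
Compute y'(x) = A k sinh(k x) + B k cosh(k x), so
    y'(7) = A k sinh(k·7) + B k cosh(k·7) = 0
    ⇒ B = −A tanh(k·7) = 3 tanh(2·7).
Therefore the extremal is
    y(x) = −3 cosh(2 x) + 3 tanh(2·7) sinh(2 x).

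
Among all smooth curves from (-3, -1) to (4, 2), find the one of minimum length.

Arc-length functional: J[y] = ∫ sqrt(1 + (y')^2) dx.
Lagrangian L = sqrt(1 + (y')^2) has no explicit y dependence, so ∂L/∂y = 0 and the Euler-Lagrange equation gives
    d/dx( y' / sqrt(1 + (y')^2) ) = 0  ⇒  y' / sqrt(1 + (y')^2) = const.
Hence y' is constant, so y(x) is affine.
Fitting the endpoints (-3, -1) and (4, 2):
    slope m = (2 − (-1)) / (4 − (-3)) = 3/7,
    intercept c = (-1) − m·(-3) = 2/7.
Extremal: y(x) = (3/7) x + 2/7.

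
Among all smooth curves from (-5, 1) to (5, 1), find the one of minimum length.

Arc-length functional: J[y] = ∫ sqrt(1 + (y')^2) dx.
Lagrangian L = sqrt(1 + (y')^2) has no explicit y dependence, so ∂L/∂y = 0 and the Euler-Lagrange equation gives
    d/dx( y' / sqrt(1 + (y')^2) ) = 0  ⇒  y' / sqrt(1 + (y')^2) = const.
Hence y' is constant, so y(x) is affine.
Fitting the endpoints (-5, 1) and (5, 1):
    slope m = (1 − 1) / (5 − (-5)) = 0,
    intercept c = 1 − m·(-5) = 1.
Extremal: y(x) = 1.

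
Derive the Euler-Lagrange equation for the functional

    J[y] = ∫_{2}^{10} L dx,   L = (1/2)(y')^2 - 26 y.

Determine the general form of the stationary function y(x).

The Lagrangian is L = (1/2)(y')^2 - 26 y.
∂L/∂y = -26.
∂L/∂y' = y'.
The Euler-Lagrange equation d/dx(∂L/∂y') − ∂L/∂y = 0 becomes:
    y'' + 26 = 0
General solution: y(x) = -13 x^2 + A x + B, where A and B are arbitrary constants fixed by the endpoint conditions.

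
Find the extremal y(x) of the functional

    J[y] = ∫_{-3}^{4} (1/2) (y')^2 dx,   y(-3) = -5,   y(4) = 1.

The Lagrangian is L = (1/2) (y')^2.
Compute ∂L/∂y = 0, ∂L/∂y' = y'.
The Euler-Lagrange equation d/dx(∂L/∂y') − ∂L/∂y = 0 reduces to
    y'' = 0.
Its general solution is
    y(x) = A x + B,
with A, B fixed by the endpoint conditions.
Applying the endpoint conditions y(-3) = -5 and y(4) = 1: solve A·-3 + B = -5 and A·4 + B = 1. Subtracting gives A(4 − -3) = 1 − -5, so A = 6/7, and B = -5 − A·-3 = -17/7. Therefore
    y(x) = (6/7) x - 17/7.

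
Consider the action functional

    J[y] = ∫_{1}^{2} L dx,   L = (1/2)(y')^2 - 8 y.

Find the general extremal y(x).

The Lagrangian is L = (1/2)(y')^2 - 8 y.
∂L/∂y = -8.
∂L/∂y' = y'.
The Euler-Lagrange equation d/dx(∂L/∂y') − ∂L/∂y = 0 becomes:
    y'' + 8 = 0
General solution: y(x) = -4 x^2 + A x + B, where A and B are arbitrary constants fixed by the endpoint conditions.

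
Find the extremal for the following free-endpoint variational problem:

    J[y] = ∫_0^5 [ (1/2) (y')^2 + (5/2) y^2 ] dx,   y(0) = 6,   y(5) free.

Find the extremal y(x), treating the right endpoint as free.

The Lagrangian L = (1/2) (y')^2 + (5/2) y^2 gives
    ∂L/∂y = 5 y,   ∂L/∂y' = y'.
Euler-Lagrange: y'' − 5 y = 0.
With k = sqrt(5), the general solution is
    y(x) = A cosh(sqrt(5) x) + B sinh(sqrt(5) x).
Fixed left endpoint y(0) = 6 ⇒ A = 6.
The right endpoint x = 5 is free, so the natural (transversality) condition is ∂L/∂y' |_{x=5} = 0, i.e. y'(5) = 0.
Compute y'(x) = A k sinh(k x) + B k cosh(k x), so
    y'(5) = A k sinh(k·5) + B k cosh(k·5) = 0
    ⇒ B = −A tanh(k·5) = − 6 tanh(sqrt(5)·5).
Therefore the extremal is
    y(x) = 6 cosh(sqrt(5) x) − 6 tanh(sqrt(5)·5) sinh(sqrt(5) x).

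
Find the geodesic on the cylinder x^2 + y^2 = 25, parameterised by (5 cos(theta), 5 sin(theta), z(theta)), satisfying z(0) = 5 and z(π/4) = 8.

Parameterise the cylinder of radius R = 5 as
    r(θ) = (5 cos θ, 5 sin θ, z(θ)).
The arc-length element is
    ds = sqrt(25 + (dz/dθ)^2) dθ,
so the Lagrangian is L = sqrt(25 + z'^2).
L depends on z' only, not on z or θ, so ∂L/∂z = 0 and
    ∂L/∂z' = z' / sqrt(25 + z'^2).
The Euler-Lagrange equation gives
    d/dθ( z' / sqrt(25 + z'^2) ) = 0,
so z' is constant. Integrating once:
    z(θ) = a θ + b,
a helix on the cylinder (a straight line when the cylinder is unrolled). The constants a, b are determined by the endpoint conditions.
With endpoint conditions z(0) = 5 and z(π/4) = 8: from z(0) = b we get b = 5, and a·π/4 + 5 = 8 gives a = 12/π, so
    z(θ) = (12/π) θ + 5.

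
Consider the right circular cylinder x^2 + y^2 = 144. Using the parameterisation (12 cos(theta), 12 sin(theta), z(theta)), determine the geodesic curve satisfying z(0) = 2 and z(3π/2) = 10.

Parameterise the cylinder of radius R = 12 as
    r(θ) = (12 cos θ, 12 sin θ, z(θ)).
The arc-length element is
    ds = sqrt(144 + (dz/dθ)^2) dθ,
so the Lagrangian is L = sqrt(144 + z'^2).
L depends on z' only, not on z or θ, so ∂L/∂z = 0 and
    ∂L/∂z' = z' / sqrt(144 + z'^2).
The Euler-Lagrange equation gives
    d/dθ( z' / sqrt(144 + z'^2) ) = 0,
so z' is constant. Integrating once:
    z(θ) = a θ + b,
a helix on the cylinder (a straight line when the cylinder is unrolled). The constants a, b are determined by the endpoint conditions.
With endpoint conditions z(0) = 2 and z(3π/2) = 10: from z(0) = b we get b = 2, and a·3π/2 + 2 = 10 gives a = 16/(3π), so
    z(θ) = (16/(3π)) θ + 2.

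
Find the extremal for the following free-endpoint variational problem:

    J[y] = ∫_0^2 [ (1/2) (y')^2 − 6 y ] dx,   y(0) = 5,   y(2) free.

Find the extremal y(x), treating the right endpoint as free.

The Lagrangian L = (1/2) (y')^2 − 6 y gives
    ∂L/∂y = −6,   ∂L/∂y' = y'.
Euler-Lagrange: d/dx(y') − (−6) = 0, i.e. y'' + 6 = 0, so
    y(x) = −(6/2) x^2 + C1 x + C2.
Fixed left endpoint y(0) = 5 ⇒ C2 = 5.
The right endpoint x = 2 is free, so the natural (transversality) condition is ∂L/∂y' |_{x=2} = 0, i.e. y'(2) = 0.
Compute y'(x) = −6 x + C1, so y'(2) = −12 + C1 = 0 ⇒ C1 = 12.
Therefore the extremal is
    y(x) = −3 x^2 + 12 x + 5.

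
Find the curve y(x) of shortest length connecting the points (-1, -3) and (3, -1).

Arc-length functional: J[y] = ∫ sqrt(1 + (y')^2) dx.
Lagrangian L = sqrt(1 + (y')^2) has no explicit y dependence, so ∂L/∂y = 0 and the Euler-Lagrange equation gives
    d/dx( y' / sqrt(1 + (y')^2) ) = 0  ⇒  y' / sqrt(1 + (y')^2) = const.
Hence y' is constant, so y(x) is affine.
Fitting the endpoints (-1, -3) and (3, -1):
    slope m = ((-1) − (-3)) / (3 − (-1)) = 1/2,
    intercept c = (-3) − m·(-1) = -5/2.
Extremal: y(x) = (1/2) x - 5/2.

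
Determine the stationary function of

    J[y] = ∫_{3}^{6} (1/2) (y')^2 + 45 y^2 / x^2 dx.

The Lagrangian is L = (1/2) (y')^2 + 45 y^2 / x^2.
Compute ∂L/∂y = 90y/x^2, ∂L/∂y' = y'.
The Euler-Lagrange equation d/dx(∂L/∂y') − ∂L/∂y = 0 reduces to
    y'' − 90/x^2 · y = 0  (x > 0).
Its general solution is
    y(x) = A x^10 + B x^(-9),
with A, B fixed by the endpoint conditions.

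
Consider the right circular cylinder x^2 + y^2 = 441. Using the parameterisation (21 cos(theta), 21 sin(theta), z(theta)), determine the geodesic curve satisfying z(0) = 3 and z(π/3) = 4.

Parameterise the cylinder of radius R = 21 as
    r(θ) = (21 cos θ, 21 sin θ, z(θ)).
The arc-length element is
    ds = sqrt(441 + (dz/dθ)^2) dθ,
so the Lagrangian is L = sqrt(441 + z'^2).
L depends on z' only, not on z or θ, so ∂L/∂z = 0 and
    ∂L/∂z' = z' / sqrt(441 + z'^2).
The Euler-Lagrange equation gives
    d/dθ( z' / sqrt(441 + z'^2) ) = 0,
so z' is constant. Integrating once:
    z(θ) = a θ + b,
a helix on the cylinder (a straight line when the cylinder is unrolled). The constants a, b are determined by the endpoint conditions.
With endpoint conditions z(0) = 3 and z(π/3) = 4: from z(0) = b we get b = 3, and a·π/3 + 3 = 4 gives a = 3/π, so
    z(θ) = (3/π) θ + 3.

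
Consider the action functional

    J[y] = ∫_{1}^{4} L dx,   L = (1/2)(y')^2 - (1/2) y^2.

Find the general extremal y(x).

The Lagrangian is L = (1/2)(y')^2 - (1/2) y^2.
∂L/∂y = -y.
∂L/∂y' = y'.
The Euler-Lagrange equation d/dx(∂L/∂y') − ∂L/∂y = 0 becomes:
    y'' + y = 0
General solution: y(x) = A sin(x) + B cos(x), where A and B are arbitrary constants fixed by the endpoint conditions.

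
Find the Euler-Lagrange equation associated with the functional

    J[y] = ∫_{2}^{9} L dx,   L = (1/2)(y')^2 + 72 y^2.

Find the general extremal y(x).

The Lagrangian is L = (1/2)(y')^2 + 72 y^2.
∂L/∂y = 144y.
∂L/∂y' = y'.
The Euler-Lagrange equation d/dx(∂L/∂y') − ∂L/∂y = 0 becomes:
    y'' - 144 y = 0
General solution: y(x) = A e^(12x) + B e^(-12x), where A and B are arbitrary constants fixed by the endpoint conditions.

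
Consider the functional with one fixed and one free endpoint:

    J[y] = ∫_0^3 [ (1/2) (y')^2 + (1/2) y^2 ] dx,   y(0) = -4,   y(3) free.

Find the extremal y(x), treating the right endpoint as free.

The Lagrangian L = (1/2) (y')^2 + (1/2) y^2 gives
    ∂L/∂y = 1 y,   ∂L/∂y' = y'.
Euler-Lagrange: y'' − y = 0.
With k = 1, the general solution is
    y(x) = A cosh(x) + B sinh(x).
Fixed left endpoint y(0) = -4 ⇒ A = -4.
The right endpoint x = 3 is free, so the natural (transversality) condition is ∂L/∂y' |_{x=3} = 0, i.e. y'(3) = 0.
Compute y'(x) = A k sinh(k x) + B k cosh(k x), so
    y'(3) = A k sinh(k·3) + B k cosh(k·3) = 0
    ⇒ B = −A tanh(k·3) = 4 tanh(1·3).
Therefore the extremal is
    y(x) = −4 cosh(1 x) + 4 tanh(1·3) sinh(1 x).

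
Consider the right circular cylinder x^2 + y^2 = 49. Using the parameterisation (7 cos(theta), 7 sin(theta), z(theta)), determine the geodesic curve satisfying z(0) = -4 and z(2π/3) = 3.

Parameterise the cylinder of radius R = 7 as
    r(θ) = (7 cos θ, 7 sin θ, z(θ)).
The arc-length element is
    ds = sqrt(49 + (dz/dθ)^2) dθ,
so the Lagrangian is L = sqrt(49 + z'^2).
L depends on z' only, not on z or θ, so ∂L/∂z = 0 and
    ∂L/∂z' = z' / sqrt(49 + z'^2).
The Euler-Lagrange equation gives
    d/dθ( z' / sqrt(49 + z'^2) ) = 0,
so z' is constant. Integrating once:
    z(θ) = a θ + b,
a helix on the cylinder (a straight line when the cylinder is unrolled). The constants a, b are determined by the endpoint conditions.
With endpoint conditions z(0) = -4 and z(2π/3) = 3: from z(0) = b we get b = -4, and a·2π/3 + -4 = 3 gives a = 21/(2π), so
    z(θ) = (21/(2π)) θ − 4.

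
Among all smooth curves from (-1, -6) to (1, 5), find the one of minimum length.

Arc-length functional: J[y] = ∫ sqrt(1 + (y')^2) dx.
Lagrangian L = sqrt(1 + (y')^2) has no explicit y dependence, so ∂L/∂y = 0 and the Euler-Lagrange equation gives
    d/dx( y' / sqrt(1 + (y')^2) ) = 0  ⇒  y' / sqrt(1 + (y')^2) = const.
Hence y' is constant, so y(x) is affine.
Fitting the endpoints (-1, -6) and (1, 5):
    slope m = (5 − (-6)) / (1 − (-1)) = 11/2,
    intercept c = (-6) − m·(-1) = -1/2.
Extremal: y(x) = (11/2) x - 1/2.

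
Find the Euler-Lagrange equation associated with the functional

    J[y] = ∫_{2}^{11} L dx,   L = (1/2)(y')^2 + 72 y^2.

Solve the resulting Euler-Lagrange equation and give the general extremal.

The Lagrangian is L = (1/2)(y')^2 + 72 y^2.
∂L/∂y = 144y.
∂L/∂y' = y'.
The Euler-Lagrange equation d/dx(∂L/∂y') − ∂L/∂y = 0 becomes:
    y'' - 144 y = 0
General solution: y(x) = A e^(12x) + B e^(-12x), where A and B are arbitrary constants fixed by the endpoint conditions.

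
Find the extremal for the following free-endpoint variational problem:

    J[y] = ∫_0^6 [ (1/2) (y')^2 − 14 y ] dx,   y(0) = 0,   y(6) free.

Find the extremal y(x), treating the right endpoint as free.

The Lagrangian L = (1/2) (y')^2 − 14 y gives
    ∂L/∂y = −14,   ∂L/∂y' = y'.
Euler-Lagrange: d/dx(y') − (−14) = 0, i.e. y'' + 14 = 0, so
    y(x) = −(14/2) x^2 + C1 x + C2.
Fixed left endpoint y(0) = 0 ⇒ C2 = 0.
The right endpoint x = 6 is free, so the natural (transversality) condition is ∂L/∂y' |_{x=6} = 0, i.e. y'(6) = 0.
Compute y'(x) = −14 x + C1, so y'(6) = −84 + C1 = 0 ⇒ C1 = 84.
Therefore the extremal is
    y(x) = −7 x^2 + 84 x.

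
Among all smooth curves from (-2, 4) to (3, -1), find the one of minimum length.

Arc-length functional: J[y] = ∫ sqrt(1 + (y')^2) dx.
Lagrangian L = sqrt(1 + (y')^2) has no explicit y dependence, so ∂L/∂y = 0 and the Euler-Lagrange equation gives
    d/dx( y' / sqrt(1 + (y')^2) ) = 0  ⇒  y' / sqrt(1 + (y')^2) = const.
Hence y' is constant, so y(x) is affine.
Fitting the endpoints (-2, 4) and (3, -1):
    slope m = ((-1) − 4) / (3 − (-2)) = -1,
    intercept c = 4 − m·(-2) = 2.
Extremal: y(x) = -x + 2.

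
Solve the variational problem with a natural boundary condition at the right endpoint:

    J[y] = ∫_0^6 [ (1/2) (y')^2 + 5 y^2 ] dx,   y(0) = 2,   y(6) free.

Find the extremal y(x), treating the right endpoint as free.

The Lagrangian L = (1/2) (y')^2 + 5 y^2 gives
    ∂L/∂y = 10 y,   ∂L/∂y' = y'.
Euler-Lagrange: y'' − 10 y = 0.
With k = sqrt(10), the general solution is
    y(x) = A cosh(sqrt(10) x) + B sinh(sqrt(10) x).
Fixed left endpoint y(0) = 2 ⇒ A = 2.
The right endpoint x = 6 is free, so the natural (transversality) condition is ∂L/∂y' |_{x=6} = 0, i.e. y'(6) = 0.
Compute y'(x) = A k sinh(k x) + B k cosh(k x), so
    y'(6) = A k sinh(k·6) + B k cosh(k·6) = 0
    ⇒ B = −A tanh(k·6) = − 2 tanh(sqrt(10)·6).
Therefore the extremal is
    y(x) = 2 cosh(sqrt(10) x) − 2 tanh(sqrt(10)·6) sinh(sqrt(10) x).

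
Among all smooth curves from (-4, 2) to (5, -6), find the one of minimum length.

Arc-length functional: J[y] = ∫ sqrt(1 + (y')^2) dx.
Lagrangian L = sqrt(1 + (y')^2) has no explicit y dependence, so ∂L/∂y = 0 and the Euler-Lagrange equation gives
    d/dx( y' / sqrt(1 + (y')^2) ) = 0  ⇒  y' / sqrt(1 + (y')^2) = const.
Hence y' is constant, so y(x) is affine.
Fitting the endpoints (-4, 2) and (5, -6):
    slope m = ((-6) − 2) / (5 − (-4)) = -8/9,
    intercept c = 2 − m·(-4) = -14/9.
Extremal: y(x) = (-8/9) x - 14/9.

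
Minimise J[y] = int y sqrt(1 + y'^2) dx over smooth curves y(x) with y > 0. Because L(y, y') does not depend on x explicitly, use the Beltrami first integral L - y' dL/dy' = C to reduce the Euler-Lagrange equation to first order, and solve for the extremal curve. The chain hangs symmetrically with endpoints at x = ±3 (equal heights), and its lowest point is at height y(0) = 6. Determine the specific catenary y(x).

The Lagrangian L(y, y') = y sqrt(1 + y'^2) has no explicit x dependence, so the Beltrami identity applies:
    L − y' ∂L/∂y' = C.
Compute ∂L/∂y' = y · y' / sqrt(1 + y'^2). Then
    L − y' ∂L/∂y'
    = y sqrt(1 + y'^2) − y · y'^2 / sqrt(1 + y'^2)
    = y (1 + y'^2 − y'^2) / sqrt(1 + y'^2)
    = y / sqrt(1 + y'^2) = C.
Squaring gives y^2 = C^2 (1 + y'^2), i.e.
    y'^2 = y^2 / C^2 − 1.
Separating variables,
    dy / sqrt(y^2 − C^2) = dx / C,
and integrating gives arccosh(y / C) = (x − a)/C, so
    y(x) = C cosh((x − a)/C),
the catenary. The constants C and a are fixed by the two endpoint conditions (and, for the hanging-chain problem, the length constraint selects C).
Now fit the given data. The endpoints x = ±3 are symmetric at equal height, so the catenary is even about its minimum: a = 0 and y(x) = C cosh(x/C). The lowest point is y(0) = C cosh(0) = C, and we are told y(0) = 6, so C = 6. Therefore
    y(x) = 6 cosh(x/6),
and at the endpoints
    y(±3) = 6 cosh(3/6).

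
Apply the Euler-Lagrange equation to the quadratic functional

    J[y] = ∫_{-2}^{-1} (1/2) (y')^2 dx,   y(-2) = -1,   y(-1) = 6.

The Lagrangian is L = (1/2) (y')^2.
Compute ∂L/∂y = 0, ∂L/∂y' = y'.
The Euler-Lagrange equation d/dx(∂L/∂y') − ∂L/∂y = 0 reduces to
    y'' = 0.
Its general solution is
    y(x) = A x + B,
with A, B fixed by the endpoint conditions.
Applying the endpoint conditions y(-2) = -1 and y(-1) = 6: solve A·-2 + B = -1 and A·-1 + B = 6. Subtracting gives A(-1 − -2) = 6 − -1, so A = 7, and B = -1 − A·-2 = 13. Therefore
    y(x) = 7 x + 13.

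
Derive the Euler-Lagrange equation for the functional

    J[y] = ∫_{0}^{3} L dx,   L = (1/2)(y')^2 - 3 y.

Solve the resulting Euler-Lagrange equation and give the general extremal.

The Lagrangian is L = (1/2)(y')^2 - 3 y.
∂L/∂y = -3.
∂L/∂y' = y'.
The Euler-Lagrange equation d/dx(∂L/∂y') − ∂L/∂y = 0 becomes:
    y'' + 3 = 0
General solution: y(x) = -(3/2) x^2 + A x + B, where A and B are arbitrary constants fixed by the endpoint conditions.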